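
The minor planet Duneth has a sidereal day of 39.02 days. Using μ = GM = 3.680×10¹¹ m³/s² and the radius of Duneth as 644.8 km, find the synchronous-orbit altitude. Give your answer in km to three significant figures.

T = 39.02 days = 3.371×10⁶ s.
A synchronous orbit has period T, so by Kepler's third law a = (μT²/4π²)^(1/3).
μT²/4π² = 3.680×10¹¹ × (3.371×10⁶)² / 39.48 = 1.059×10²³ m³.
a = 4.732×10⁷ m = 47318 km.
Altitude h = a − R = 47318 − 644.8 = 46674 km.

h_sync ≈ 46700 km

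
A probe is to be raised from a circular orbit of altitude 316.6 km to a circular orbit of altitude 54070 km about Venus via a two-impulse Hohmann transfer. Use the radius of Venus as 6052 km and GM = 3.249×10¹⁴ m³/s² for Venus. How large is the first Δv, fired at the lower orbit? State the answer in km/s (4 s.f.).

Δv ≈ 2.463 km/s

r₁ = 6052 + 316.6 = 6368.6 km = 6.3686×10⁶ m.
r₂ = 6052 + 54070 = 60122 km = 6.0122×10⁷ m.
Transfer ellipse a_t = (r₁ + r₂)/2 = 3.325×10⁷ m.
At r₁: circular v_c1 = √(μ/r₁) = 7143 m/s; transfer-periapsis v_p = √[μ(2/r₁ − 1/a_t)] = 9605 m/s.
Δv₁ = v_p − v_c1 = 2463 m/s.
= 2.463 km/s.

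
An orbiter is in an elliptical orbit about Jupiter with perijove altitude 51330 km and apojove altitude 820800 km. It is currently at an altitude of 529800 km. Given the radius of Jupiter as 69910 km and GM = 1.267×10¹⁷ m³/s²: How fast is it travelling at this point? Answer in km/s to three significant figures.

r_p = 69910 + 51330 = 121240 km = 1.2124×10⁸ m.
r_a = 69910 + 820800 = 890710 km = 8.9071×10⁸ m.
r = 69910 + 529800 = 5.9971×10⁵ km = 5.997×10⁸ m.
Semi-major axis a = (r_p + r_a)/2 = 5.0598×10⁵ km = 5.060×10⁸ m.
Vis-viva: v² = μ(2/r − 1/a) = 1.267×10¹⁷ × (3.335×10⁻⁹ − 1.976×10⁻⁹) = 1.721×10⁸ m²/s².
v = 13120 m/s = 13.12 km/s.

v ≈ 13.1 km/s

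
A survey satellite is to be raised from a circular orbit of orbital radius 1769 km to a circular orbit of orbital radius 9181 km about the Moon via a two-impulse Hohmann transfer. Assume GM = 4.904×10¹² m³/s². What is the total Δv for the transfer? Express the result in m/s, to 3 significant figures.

r₁ = 1769 km = 1.769×10⁶ m.
r₂ = 9181 km = 9.181×10⁶ m.
Transfer ellipse a_t = (r₁ + r₂)/2 = 5.475×10⁶ m.
At r₁: circular v_c1 = √(μ/r₁) = 1665 m/s; transfer-perilune v_p = √[μ(2/r₁ − 1/a_t)] = 2156 m/s.
Δv₁ = v_p − v_c1 = 491.1 m/s.
At r₂: circular v_c2 = √(μ/r₂) = 730.9 m/s; transfer-apolune v_a = √[μ(2/r₂ − 1/a_t)] = 415.4 m/s.
Δv₂ = v_c2 − v_a = 315.4 m/s.
Total Δv = Δv₁ + Δv₂ = 806.5 m/s.

Δv_total ≈ 807 m/s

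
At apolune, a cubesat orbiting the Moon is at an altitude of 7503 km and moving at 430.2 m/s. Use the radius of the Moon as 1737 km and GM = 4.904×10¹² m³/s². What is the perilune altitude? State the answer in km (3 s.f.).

r_a = 1737 + 7503 = 9240.0 km = 9.240×10⁶ m.
Specific energy ε = v²/2 − μ/r = -4.382×10⁵ J/kg, so a = −μ/(2ε) = 5.596×10⁶ m.
The apsides satisfy r_p + r_a = 2a, so the perilune radius is 2a − r_a = 1.951×10⁶ m = 1951.2 km.
Perilune altitude = 1951.2 − 1737 = 214.24 km.

perilune altitude ≈ 214 km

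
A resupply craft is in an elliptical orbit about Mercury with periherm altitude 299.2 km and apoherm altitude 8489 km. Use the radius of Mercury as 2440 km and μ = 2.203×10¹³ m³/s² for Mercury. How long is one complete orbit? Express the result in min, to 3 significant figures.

r_p = 2440 + 299.2 = 2739.2 km = 2.7392×10⁶ m.
r_a = 2440 + 8489 = 10929 km = 1.0929×10⁷ m.
Semi-major axis a = (r_p + r_a)/2 = (2739.2 + 10929)/2 = 6834.1 km = 6.834×10⁶ m.
By Kepler's third law T = 2π√(a³/μ) = 2π × 3.806×10³ = 2.392×10⁴ s.
= 398.6 min.

T ≈ 399 min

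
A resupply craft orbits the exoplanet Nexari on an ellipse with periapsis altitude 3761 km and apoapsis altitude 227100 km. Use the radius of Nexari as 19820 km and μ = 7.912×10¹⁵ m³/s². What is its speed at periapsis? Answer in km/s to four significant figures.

v ≈ 24.75 km/s

r_p = 19820 + 3761 = 23581 km = 2.3581×10⁷ m.
r_a = 19820 + 227100 = 246920 km = 2.4692×10⁸ m.
Semi-major axis a = (r_p + r_a)/2 = 1.3525×10⁵ km = 1.353×10⁸ m.
Vis-viva: v² = μ(2/r − 1/a) = 7.912×10¹⁵ × (8.481×10⁻⁸ − 7.394×10⁻⁹) = 6.125×10⁸ m²/s².
v = 24750 m/s = 24.75 km/s.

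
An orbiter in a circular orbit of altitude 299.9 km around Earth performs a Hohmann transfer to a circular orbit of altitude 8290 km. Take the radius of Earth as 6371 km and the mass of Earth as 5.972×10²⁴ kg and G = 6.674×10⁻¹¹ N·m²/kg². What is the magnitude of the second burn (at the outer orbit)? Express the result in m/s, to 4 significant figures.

Δv ≈ 1091 m/s

μ = GM = 6.674×10⁻¹¹ × 5.972×10²⁴ = 3.986×10¹⁴ m³/s².
r₁ = 6371 + 299.9 = 6670.9 km = 6.6709×10⁶ m.
r₂ = 6371 + 8290 = 14661 km = 1.4661×10⁷ m.
Transfer ellipse a_t = (r₁ + r₂)/2 = 1.067×10⁷ m.
At r₁: circular v_c1 = √(μ/r₁) = 7730 m/s; transfer-perigee v_p = √[μ(2/r₁ − 1/a_t)] = 9062 m/s.
At r₂: circular v_c2 = √(μ/r₂) = 5214 m/s; transfer-apogee v_a = √[μ(2/r₂ − 1/a_t)] = 4123 m/s.
Δv₂ = v_c2 − v_a = 1091 m/s.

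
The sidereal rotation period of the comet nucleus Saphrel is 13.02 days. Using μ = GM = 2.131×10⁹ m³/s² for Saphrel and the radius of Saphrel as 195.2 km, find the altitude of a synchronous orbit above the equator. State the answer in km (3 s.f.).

T = 13.02 days = 1.125×10⁶ s.
A synchronous orbit has period T, so by Kepler's third law a = (μT²/4π²)^(1/3).
μT²/4π² = 2.131×10⁹ × (1.125×10⁶)² / 39.48 = 6.831×10¹⁹ m³.
a = 4.088×10⁶ m = 4087.8 km.
Altitude h = a − R = 4087.8 − 195.2 = 3892.6 km.

h_sync ≈ 3890 km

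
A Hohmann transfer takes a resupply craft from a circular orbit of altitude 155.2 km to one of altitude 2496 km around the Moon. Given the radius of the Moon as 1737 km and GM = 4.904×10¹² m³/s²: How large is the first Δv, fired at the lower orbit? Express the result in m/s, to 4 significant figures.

Δv ≈ 282.8 m/s

r₁ = 1737 + 155.2 = 1892.2 km = 1.8922×10⁶ m.
r₂ = 1737 + 2496 = 4233.0 km = 4.2330×10⁶ m.
Transfer ellipse a_t = (r₁ + r₂)/2 = 3.063×10⁶ m.
At r₁: circular v_c1 = √(μ/r₁) = 1610 m/s; transfer-perilune v_p = √[μ(2/r₁ − 1/a_t)] = 1893 m/s.
Δv₁ = v_p − v_c1 = 282.8 m/s.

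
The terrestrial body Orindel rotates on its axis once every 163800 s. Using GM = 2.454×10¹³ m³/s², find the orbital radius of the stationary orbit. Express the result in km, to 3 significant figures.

r_sync ≈ 25500 km

A synchronous orbit has period T, so by Kepler's third law a = (μT²/4π²)^(1/3).
μT²/4π² = 2.454×10¹³ × (1.638×10⁵)² / 39.48 = 1.668×10²² m³.
a = 2.555×10⁷ m = 25549 km.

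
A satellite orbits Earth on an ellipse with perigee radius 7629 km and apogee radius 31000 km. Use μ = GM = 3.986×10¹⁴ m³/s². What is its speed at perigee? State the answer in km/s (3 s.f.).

v ≈ 9.16 km/s

Semi-major axis a = (r_p + r_a)/2 = 19314 km = 1.931×10⁷ m.
Vis-viva: v² = μ(2/r − 1/a) = 3.986×10¹⁴ × (2.622×10⁻⁷ − 5.177×10⁻⁸) = 8.386×10⁷ m²/s².
v = 9157 m/s = 9.157 km/s.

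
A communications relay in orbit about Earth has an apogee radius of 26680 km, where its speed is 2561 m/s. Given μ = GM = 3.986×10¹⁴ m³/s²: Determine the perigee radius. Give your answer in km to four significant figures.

r_a = 2.668×10⁷ m.
Specific energy ε = v²/2 − μ/r = -1.166×10⁷ J/kg, so a = −μ/(2ε) = 1.709×10⁷ m.
The apsides satisfy r_p + r_a = 2a, so the perigee radius is 2a − r_a = 7.503×10⁶ m = 7503.3 km.

perigee radius ≈ 7503 km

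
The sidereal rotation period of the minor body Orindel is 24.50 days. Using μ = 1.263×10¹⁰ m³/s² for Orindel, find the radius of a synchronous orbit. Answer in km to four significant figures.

r_sync ≈ 11280 km

T = 24.50 days = 2.117×10⁶ s.
A synchronous orbit has period T, so by Kepler's third law a = (μT²/4π²)^(1/3).
μT²/4π² = 1.263×10¹⁰ × (2.117×10⁶)² / 39.48 = 1.434×10²¹ m³.
a = 1.128×10⁷ m = 11275 km.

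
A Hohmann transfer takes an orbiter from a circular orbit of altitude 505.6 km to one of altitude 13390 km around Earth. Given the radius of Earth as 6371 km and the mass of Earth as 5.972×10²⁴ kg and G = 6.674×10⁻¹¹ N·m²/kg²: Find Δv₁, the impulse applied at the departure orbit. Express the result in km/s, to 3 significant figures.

μ = GM = 6.674×10⁻¹¹ × 5.972×10²⁴ = 3.986×10¹⁴ m³/s².
r₁ = 6371 + 505.6 = 6876.6 km = 6.8766×10⁶ m.
r₂ = 6371 + 13390 = 19761 km = 1.9761×10⁷ m.
Transfer ellipse a_t = (r₁ + r₂)/2 = 1.332×10⁷ m.
At r₁: circular v_c1 = √(μ/r₁) = 7613 m/s; transfer-perigee v_p = √[μ(2/r₁ − 1/a_t)] = 9273 m/s.
Δv₁ = v_p − v_c1 = 1660 m/s.
= 1.660 km/s.

Δv ≈ 1.66 km/s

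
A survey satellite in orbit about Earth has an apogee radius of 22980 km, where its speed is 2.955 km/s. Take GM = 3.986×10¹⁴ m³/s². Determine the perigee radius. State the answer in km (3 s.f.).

r_a = 2.298×10⁷ m.
Specific energy ε = v²/2 − μ/r = -1.298×10⁷ J/kg, so a = −μ/(2ε) = 1.535×10⁷ m.
The apsides satisfy r_p + r_a = 2a, so the perigee radius is 2a − r_a = 7.730×10⁶ m = 7730.0 km.

perigee radius ≈ 7730 km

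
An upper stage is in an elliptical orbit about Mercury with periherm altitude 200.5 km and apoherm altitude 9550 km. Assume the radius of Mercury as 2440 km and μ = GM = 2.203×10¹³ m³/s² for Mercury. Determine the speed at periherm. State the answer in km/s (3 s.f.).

r_p = 2440 + 200.5 = 2640.5 km = 2.6405×10⁶ m.
r_a = 2440 + 9550 = 11990 km = 1.1990×10⁷ m.
Semi-major axis a = (r_p + r_a)/2 = 7315.2 km = 7.315×10⁶ m.
Vis-viva: v² = μ(2/r − 1/a) = 2.203×10¹³ × (7.574×10⁻⁷ − 1.367×10⁻⁷) = 1.367×10⁷ m²/s².
v = 3698 m/s = 3.698 km/s.

v ≈ 3.70 km/s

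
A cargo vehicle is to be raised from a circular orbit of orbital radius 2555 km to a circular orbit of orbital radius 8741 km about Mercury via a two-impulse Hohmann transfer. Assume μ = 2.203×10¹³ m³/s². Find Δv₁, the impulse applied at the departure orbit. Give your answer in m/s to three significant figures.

r₁ = 2555 km = 2.555×10⁶ m.
r₂ = 8741 km = 8.741×10⁶ m.
Transfer ellipse a_t = (r₁ + r₂)/2 = 5.648×10⁶ m.
At r₁: circular v_c1 = √(μ/r₁) = 2936 m/s; transfer-periherm v_p = √[μ(2/r₁ − 1/a_t)] = 3653 m/s.
Δv₁ = v_p − v_c1 = 716.6 m/s.

Δv ≈ 717 m/s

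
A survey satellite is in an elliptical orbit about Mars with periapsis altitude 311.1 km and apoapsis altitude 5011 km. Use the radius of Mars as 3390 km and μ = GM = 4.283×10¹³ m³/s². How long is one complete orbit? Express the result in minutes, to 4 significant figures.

T ≈ 238.2 minutes

r_p = 3390 + 311.1 = 3701.1 km = 3.7011×10⁶ m.
r_a = 3390 + 5011 = 8401.0 km = 8.4010×10⁶ m.
Semi-major axis a = (r_p + r_a)/2 = (3701.1 + 8401.0)/2 = 6051.1 km = 6.051×10⁶ m.
By Kepler's third law T = 2π√(a³/μ) = 2π × 2.274×10³ = 1.429×10⁴ s.
= 238.2 minutes.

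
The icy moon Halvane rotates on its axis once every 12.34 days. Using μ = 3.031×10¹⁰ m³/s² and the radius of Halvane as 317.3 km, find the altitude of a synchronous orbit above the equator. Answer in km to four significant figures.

h_sync ≈ 9239 km

T = 12.34 days = 1.066×10⁶ s.
A synchronous orbit has period T, so by Kepler's third law a = (μT²/4π²)^(1/3).
μT²/4π² = 3.031×10¹⁰ × (1.066×10⁶)² / 39.48 = 8.727×10²⁰ m³.
a = 9.556×10⁶ m = 9556.4 km.
Altitude h = a − R = 9556.4 − 317.3 = 9239.1 km.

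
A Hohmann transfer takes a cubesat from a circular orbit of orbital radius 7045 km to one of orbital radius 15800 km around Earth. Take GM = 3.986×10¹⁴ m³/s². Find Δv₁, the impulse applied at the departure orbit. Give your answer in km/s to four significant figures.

Δv ≈ 1.325 km/s

r₁ = 7045 km = 7.045×10⁶ m.
r₂ = 15800 km = 1.580×10⁷ m.
Transfer ellipse a_t = (r₁ + r₂)/2 = 1.142×10⁷ m.
At r₁: circular v_c1 = √(μ/r₁) = 7522 m/s; transfer-perigee v_p = √[μ(2/r₁ − 1/a_t)] = 8847 m/s.
Δv₁ = v_p − v_c1 = 1325 m/s.
= 1.325 km/s.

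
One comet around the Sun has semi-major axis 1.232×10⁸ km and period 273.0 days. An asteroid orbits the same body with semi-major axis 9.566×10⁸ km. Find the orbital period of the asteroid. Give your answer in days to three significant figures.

T₂ ≈ 5910 days

Kepler's third law: T² ∝ a³, so T₂ = T₁ (a₂/a₁)^(3/2).
a₂/a₁ = 7.765, (a₂/a₁)^(3/2) = 21.64.
T₂ = 273.0 × 21.64 = 5907 days.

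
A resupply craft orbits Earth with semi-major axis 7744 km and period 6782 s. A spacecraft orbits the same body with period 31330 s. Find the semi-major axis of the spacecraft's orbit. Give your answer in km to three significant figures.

Kepler's third law: a³ ∝ T², so a₂ = a₁ (T₂/T₁)^(2/3).
T₂/T₁ = 4.620, (T₂/T₁)^(2/3) = 2.774.
a₂ = 7744 × 2.774 = 21480 km.

a₂ ≈ 21500 km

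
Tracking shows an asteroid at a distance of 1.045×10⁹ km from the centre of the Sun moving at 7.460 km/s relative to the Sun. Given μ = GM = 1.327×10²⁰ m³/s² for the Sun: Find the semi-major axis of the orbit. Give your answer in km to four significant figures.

r = 1.045×10¹² m.
Specific orbital energy ε = v²/2 − μ/r = (7460)²/2 − 1.327×10²⁰/1.045×10¹² = -9.916×10⁷ J/kg.
Since ε = −μ/(2a), a = −μ/(2ε) = 6.691×10¹¹ m = 6.6912×10⁸ km.

a ≈ 6.691×10⁸ km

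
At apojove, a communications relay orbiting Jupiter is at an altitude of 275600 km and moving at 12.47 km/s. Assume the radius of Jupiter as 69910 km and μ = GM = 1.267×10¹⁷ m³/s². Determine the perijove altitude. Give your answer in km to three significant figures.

r_a = 69910 + 275600 = 3.4551×10⁵ km = 3.455×10⁸ m.
Specific energy ε = v²/2 − μ/r = -2.890×10⁸ J/kg, so a = −μ/(2ε) = 2.192×10⁸ m.
The apsides satisfy r_p + r_a = 2a, so the perijove radius is 2a − r_a = 9.297×10⁷ m = 92968 km.
Perijove altitude = 92968 − 69910 = 23058 km.

perijove altitude ≈ 23100 km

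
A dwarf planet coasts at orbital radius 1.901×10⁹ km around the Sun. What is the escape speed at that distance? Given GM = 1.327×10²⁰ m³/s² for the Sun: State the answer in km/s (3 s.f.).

r = 1.901×10⁹ km = 1.901×10¹² m.
Escape speed v_esc = √(2μ/r) = √(2 × 1.327×10²⁰ / 1.901×10¹²) = √(1.396×10⁸) = 11820 m/s.
= 11.82 km/s.

v_esc ≈ 11.8 km/s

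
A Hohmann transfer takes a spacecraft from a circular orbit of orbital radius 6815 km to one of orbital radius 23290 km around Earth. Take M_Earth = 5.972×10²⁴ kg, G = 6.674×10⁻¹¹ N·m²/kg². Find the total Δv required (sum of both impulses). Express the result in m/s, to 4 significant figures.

Δv_total ≈ 3218 m/s

μ = GM = 6.674×10⁻¹¹ × 5.972×10²⁴ = 3.986×10¹⁴ m³/s².
r₁ = 6815 km = 6.815×10⁶ m.
r₂ = 23290 km = 2.329×10⁷ m.
Transfer ellipse a_t = (r₁ + r₂)/2 = 1.505×10⁷ m.
At r₁: circular v_c1 = √(μ/r₁) = 7648 m/s; transfer-perigee v_p = √[μ(2/r₁ − 1/a_t)] = 9513 m/s.
Δv₁ = v_p − v_c1 = 1865 m/s.
At r₂: circular v_c2 = √(μ/r₂) = 4137 m/s; transfer-apogee v_a = √[μ(2/r₂ − 1/a_t)] = 2784 m/s.
Δv₂ = v_c2 − v_a = 1353 m/s.
Total Δv = Δv₁ + Δv₂ = 3218 m/s.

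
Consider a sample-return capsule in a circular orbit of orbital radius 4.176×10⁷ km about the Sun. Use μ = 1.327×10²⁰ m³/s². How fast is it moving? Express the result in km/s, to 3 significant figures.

r = 4.176×10⁷ km = 4.176×10¹⁰ m.
For a circular orbit v = √(μ/r) = √(1.327×10²⁰ / 4.176×10¹⁰) = √(3.178×10⁹) = 56370 m/s.
That is 56.37 km/s.

v ≈ 56.4 km/s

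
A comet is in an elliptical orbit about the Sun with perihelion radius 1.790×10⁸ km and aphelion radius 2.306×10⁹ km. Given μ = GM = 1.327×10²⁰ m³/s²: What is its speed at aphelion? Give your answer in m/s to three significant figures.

Semi-major axis a = (r_p + r_a)/2 = 1.2425×10⁹ km = 1.242×10¹² m.
Vis-viva: v² = μ(2/r − 1/a) = 1.327×10²⁰ × (8.673×10⁻¹³ − 8.048×10⁻¹³) = 8.290×10⁶ m²/s².
v = 2879 m/s.

v ≈ 2880 m/s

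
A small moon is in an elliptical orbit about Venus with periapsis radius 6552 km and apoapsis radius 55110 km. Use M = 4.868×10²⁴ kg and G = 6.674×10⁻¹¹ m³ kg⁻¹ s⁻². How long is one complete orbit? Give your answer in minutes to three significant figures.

T ≈ 995 minutes

μ = GM = 6.674×10⁻¹¹ × 4.868×10²⁴ = 3.249×10¹⁴ m³/s².
Semi-major axis a = (r_p + r_a)/2 = (6552.0 + 55110)/2 = 30831 km = 3.083×10⁷ m.
By Kepler's third law T = 2π√(a³/μ) = 2π × 9.498×10³ = 5.968×10⁴ s.
= 994.6 minutes.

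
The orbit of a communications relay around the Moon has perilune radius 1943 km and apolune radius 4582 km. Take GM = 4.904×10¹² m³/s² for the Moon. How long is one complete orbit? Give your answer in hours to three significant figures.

T ≈ 4.64 hours

Semi-major axis a = (r_p + r_a)/2 = (1943.0 + 4582.0)/2 = 3262.5 km = 3.262×10⁶ m.
By Kepler's third law T = 2π√(a³/μ) = 2π × 2.661×10³ = 1.672×10⁴ s.
= 4.644 hours.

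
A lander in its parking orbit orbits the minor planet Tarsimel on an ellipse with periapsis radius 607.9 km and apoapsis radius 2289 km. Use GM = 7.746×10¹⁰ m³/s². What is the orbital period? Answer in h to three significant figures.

T ≈ 10.9 h

Semi-major axis a = (r_p + r_a)/2 = (607.90 + 2289.0)/2 = 1448.5 km = 1.448×10⁶ m.
By Kepler's third law T = 2π√(a³/μ) = 2π × 6.263×10³ = 3.935×10⁴ s.
= 10.93 h.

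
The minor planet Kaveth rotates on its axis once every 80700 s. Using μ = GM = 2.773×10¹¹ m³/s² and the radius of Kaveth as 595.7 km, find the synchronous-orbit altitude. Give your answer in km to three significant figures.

h_sync ≈ 2980 km

A synchronous orbit has period T, so by Kepler's third law a = (μT²/4π²)^(1/3).
μT²/4π² = 2.773×10¹¹ × (8.070×10⁴)² / 39.48 = 4.574×10¹⁹ m³.
a = 3.576×10⁶ m = 3576.4 km.
Altitude h = a − R = 3576.4 − 595.7 = 2980.7 km.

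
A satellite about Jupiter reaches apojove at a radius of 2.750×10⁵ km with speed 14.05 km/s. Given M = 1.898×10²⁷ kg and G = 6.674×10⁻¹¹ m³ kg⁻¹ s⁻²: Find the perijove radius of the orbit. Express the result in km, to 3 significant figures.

perijove radius ≈ 75000 km

μ = GM = 6.674×10⁻¹¹ × 1.898×10²⁷ = 1.267×10¹⁷ m³/s².
r_a = 2.750×10⁸ m.
Specific energy ε = v²/2 − μ/r = -3.619×10⁸ J/kg, so a = −μ/(2ε) = 1.750×10⁸ m.
The apsides satisfy r_p + r_a = 2a, so the perijove radius is 2a − r_a = 7.500×10⁷ m = 74996 km.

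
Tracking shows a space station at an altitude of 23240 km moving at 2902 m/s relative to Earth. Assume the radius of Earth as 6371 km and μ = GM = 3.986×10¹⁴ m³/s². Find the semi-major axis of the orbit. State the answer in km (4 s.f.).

a ≈ 21540 km

r = 6371 + 23240 = 29611 km = 2.961×10⁷ m.
Vis-viva rearranged: 1/a = 2/r − v²/μ = 6.754×10⁻⁸ − 2.113×10⁻⁸ = 4.641×10⁻⁸ m⁻¹.
a = 2.154×10⁷ m = 21545 km.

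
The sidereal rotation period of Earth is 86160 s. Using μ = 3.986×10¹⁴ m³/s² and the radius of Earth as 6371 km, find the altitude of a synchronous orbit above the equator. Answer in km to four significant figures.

h_sync ≈ 35790 km

A synchronous orbit has period T, so by Kepler's third law a = (μT²/4π²)^(1/3).
μT²/4π² = 3.986×10¹⁴ × (8.616×10⁴)² / 39.48 = 7.495×10²² m³.
a = 4.216×10⁷ m = 42163 km.
Altitude h = a − R = 42163 − 6371 = 35792 km.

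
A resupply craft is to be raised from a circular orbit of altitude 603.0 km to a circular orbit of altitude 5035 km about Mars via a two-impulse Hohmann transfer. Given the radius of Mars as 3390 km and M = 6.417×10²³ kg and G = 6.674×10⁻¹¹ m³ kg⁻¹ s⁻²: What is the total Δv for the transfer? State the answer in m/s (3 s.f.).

μ = GM = 6.674×10⁻¹¹ × 6.417×10²³ = 4.283×10¹³ m³/s².
r₁ = 3390 + 603.0 = 3993.0 km = 3.9930×10⁶ m.
r₂ = 3390 + 5035 = 8425.0 km = 8.4250×10⁶ m.
Transfer ellipse a_t = (r₁ + r₂)/2 = 6.209×10⁶ m.
At r₁: circular v_c1 = √(μ/r₁) = 3275 m/s; transfer-periapsis v_p = √[μ(2/r₁ − 1/a_t)] = 3815 m/s.
Δv₁ = v_p − v_c1 = 539.9 m/s.
At r₂: circular v_c2 = √(μ/r₂) = 2255 m/s; transfer-apoapsis v_a = √[μ(2/r₂ − 1/a_t)] = 1808 m/s.
Δv₂ = v_c2 − v_a = 446.6 m/s.
Total Δv = Δv₁ + Δv₂ = 986.5 m/s.

Δv_total ≈ 986 m/s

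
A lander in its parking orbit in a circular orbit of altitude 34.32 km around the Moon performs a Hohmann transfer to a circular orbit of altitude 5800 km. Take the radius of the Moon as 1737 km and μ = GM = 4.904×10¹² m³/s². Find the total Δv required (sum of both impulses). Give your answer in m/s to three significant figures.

r₁ = 1737 + 34.32 = 1771.3 km = 1.7713×10⁶ m.
r₂ = 1737 + 5800 = 7537.0 km = 7.5370×10⁶ m.
Transfer ellipse a_t = (r₁ + r₂)/2 = 4.654×10⁶ m.
At r₁: circular v_c1 = √(μ/r₁) = 1664 m/s; transfer-perilune v_p = √[μ(2/r₁ − 1/a_t)] = 2117 m/s.
Δv₁ = v_p − v_c1 = 453.5 m/s.
At r₂: circular v_c2 = √(μ/r₂) = 806.6 m/s; transfer-apolune v_a = √[μ(2/r₂ − 1/a_t)] = 497.6 m/s.
Δv₂ = v_c2 − v_a = 309.0 m/s.
Total Δv = Δv₁ + Δv₂ = 762.5 m/s.

Δv_total ≈ 763 m/s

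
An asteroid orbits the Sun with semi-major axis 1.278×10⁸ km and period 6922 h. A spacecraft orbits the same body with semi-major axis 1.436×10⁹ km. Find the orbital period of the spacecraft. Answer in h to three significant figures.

Kepler's third law: T² ∝ a³, so T₂ = T₁ (a₂/a₁)^(3/2).
a₂/a₁ = 11.24, (a₂/a₁)^(3/2) = 37.66.
T₂ = 6922 × 37.66 = 2.607×10⁵ h.

T₂ ≈ 2.61×10⁵ h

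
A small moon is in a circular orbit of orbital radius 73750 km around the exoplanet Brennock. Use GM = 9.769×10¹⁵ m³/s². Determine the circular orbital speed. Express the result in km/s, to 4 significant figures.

v ≈ 11.51 km/s

r = 73750 km = 7.375×10⁷ m.
For a circular orbit v = √(μ/r) = √(9.769×10¹⁵ / 7.375×10⁷) = √(1.325×10⁸) = 11510 m/s.
That is 11.51 km/s.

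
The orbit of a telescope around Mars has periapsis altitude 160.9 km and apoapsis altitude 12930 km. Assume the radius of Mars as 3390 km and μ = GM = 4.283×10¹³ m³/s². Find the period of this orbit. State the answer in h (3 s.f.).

r_p = 3390 + 160.9 = 3550.9 km = 3.5509×10⁶ m.
r_a = 3390 + 12930 = 16320 km = 1.6320×10⁷ m.
Semi-major axis a = (r_p + r_a)/2 = (3550.9 + 16320)/2 = 9935.5 km = 9.935×10⁶ m.
By Kepler's third law T = 2π√(a³/μ) = 2π × 4.785×10³ = 3.007×10⁴ s.
= 8.352 h.

T ≈ 8.35 h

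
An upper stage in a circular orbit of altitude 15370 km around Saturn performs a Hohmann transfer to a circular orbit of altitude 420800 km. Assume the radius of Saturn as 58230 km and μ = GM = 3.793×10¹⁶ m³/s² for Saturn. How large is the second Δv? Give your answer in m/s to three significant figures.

r₁ = 58230 + 15370 = 73600 km = 7.3600×10⁷ m.
r₂ = 58230 + 420800 = 479030 km = 4.7903×10⁸ m.
Transfer ellipse a_t = (r₁ + r₂)/2 = 2.763×10⁸ m.
At r₁: circular v_c1 = √(μ/r₁) = 22700 m/s; transfer-perikrone v_p = √[μ(2/r₁ − 1/a_t)] = 29890 m/s.
At r₂: circular v_c2 = √(μ/r₂) = 8898 m/s; transfer-apokrone v_a = √[μ(2/r₂ − 1/a_t)] = 4592 m/s.
Δv₂ = v_c2 − v_a = 4306 m/s.

Δv ≈ 4310 m/s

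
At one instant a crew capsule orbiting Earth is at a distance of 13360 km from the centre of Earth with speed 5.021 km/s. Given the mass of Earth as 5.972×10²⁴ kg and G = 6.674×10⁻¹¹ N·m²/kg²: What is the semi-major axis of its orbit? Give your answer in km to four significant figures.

μ = GM = 6.674×10⁻¹¹ × 5.972×10²⁴ = 3.986×10¹⁴ m³/s².
r = 1.336×10⁷ m.
Specific orbital energy ε = v²/2 − μ/r = (5021)²/2 − 3.986×10¹⁴/1.336×10⁷ = -1.723×10⁷ J/kg.
Since ε = −μ/(2a), a = −μ/(2ε) = 1.157×10⁷ m = 11568 km.

a ≈ 11570 km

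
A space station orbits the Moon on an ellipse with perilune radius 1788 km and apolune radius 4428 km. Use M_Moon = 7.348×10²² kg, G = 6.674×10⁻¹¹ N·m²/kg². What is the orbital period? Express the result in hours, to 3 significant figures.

μ = GM = 6.674×10⁻¹¹ × 7.348×10²² = 4.904×10¹² m³/s².
Semi-major axis a = (r_p + r_a)/2 = (1788.0 + 4428.0)/2 = 3108.0 km = 3.108×10⁶ m.
By Kepler's third law T = 2π√(a³/μ) = 2π × 2.474×10³ = 1.555×10⁴ s.
= 4.318 hours.

T ≈ 4.32 hours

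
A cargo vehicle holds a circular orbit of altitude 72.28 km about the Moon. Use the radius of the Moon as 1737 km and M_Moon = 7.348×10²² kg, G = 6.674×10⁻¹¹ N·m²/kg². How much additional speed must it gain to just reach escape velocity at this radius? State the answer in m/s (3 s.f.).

Δv ≈ 682 m/s

μ = GM = 6.674×10⁻¹¹ × 7.348×10²² = 4.904×10¹² m³/s².
r = 1737 + 72.28 = 1809.3 km = 1.8093×10⁶ m.
Circular speed v_c = √(μ/r) = 1646 m/s.
Escape speed v_esc = √(2μ/r) = √2 × v_c = 2328 m/s.
Δv = v_esc − v_c = 681.9 m/s.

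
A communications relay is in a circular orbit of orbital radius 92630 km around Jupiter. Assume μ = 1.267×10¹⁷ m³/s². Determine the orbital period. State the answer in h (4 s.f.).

T ≈ 4.371 h

r = 92630 km = 9.263×10⁷ m.
Kepler's third law: T = 2π√(r³/μ) = 2π√((9.263×10⁷)³ / 1.267×10¹⁷).
r³/μ = 6.273×10⁶ s², so T = 2π × 2.505×10³ = 1.574×10⁴ s.
Converting: 1.574×10⁴ s ÷ 3600 = 4.371 h.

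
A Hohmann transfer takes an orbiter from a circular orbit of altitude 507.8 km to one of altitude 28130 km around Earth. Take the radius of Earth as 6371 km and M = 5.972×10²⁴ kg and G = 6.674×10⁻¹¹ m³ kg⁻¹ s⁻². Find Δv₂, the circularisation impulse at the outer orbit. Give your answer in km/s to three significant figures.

μ = GM = 6.674×10⁻¹¹ × 5.972×10²⁴ = 3.986×10¹⁴ m³/s².
r₁ = 6371 + 507.8 = 6878.8 km = 6.8788×10⁶ m.
r₂ = 6371 + 28130 = 34501 km = 3.4501×10⁷ m.
Transfer ellipse a_t = (r₁ + r₂)/2 = 2.069×10⁷ m.
At r₁: circular v_c1 = √(μ/r₁) = 7612 m/s; transfer-perigee v_p = √[μ(2/r₁ − 1/a_t)] = 9830 m/s.
At r₂: circular v_c2 = √(μ/r₂) = 3399 m/s; transfer-apogee v_a = √[μ(2/r₂ − 1/a_t)] = 1960 m/s.
Δv₂ = v_c2 − v_a = 1439 m/s.
= 1.439 km/s.

Δv ≈ 1.44 km/s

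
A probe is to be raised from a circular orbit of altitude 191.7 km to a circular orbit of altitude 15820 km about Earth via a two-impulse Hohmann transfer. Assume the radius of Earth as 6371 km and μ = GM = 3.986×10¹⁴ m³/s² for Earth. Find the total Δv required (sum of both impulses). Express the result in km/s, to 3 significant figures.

r₁ = 6371 + 191.7 = 6562.7 km = 6.5627×10⁶ m.
r₂ = 6371 + 15820 = 22191 km = 2.2191×10⁷ m.
Transfer ellipse a_t = (r₁ + r₂)/2 = 1.438×10⁷ m.
At r₁: circular v_c1 = √(μ/r₁) = 7793 m/s; transfer-perigee v_p = √[μ(2/r₁ − 1/a_t)] = 9682 m/s.
Δv₁ = v_p − v_c1 = 1889 m/s.
At r₂: circular v_c2 = √(μ/r₂) = 4238 m/s; transfer-apogee v_a = √[μ(2/r₂ − 1/a_t)] = 2863 m/s.
Δv₂ = v_c2 − v_a = 1375 m/s.
Total Δv = Δv₁ + Δv₂ = 3264 m/s = 3.264 km/s.

Δv_total ≈ 3.26 km/s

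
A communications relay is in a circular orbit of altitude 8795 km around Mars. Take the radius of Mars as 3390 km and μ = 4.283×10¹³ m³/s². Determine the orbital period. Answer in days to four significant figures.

r = 3390 + 8795 = 12185 km = 1.2185×10⁷ m.
Kepler's third law: T = 2π√(r³/μ) = 2π√((1.218×10⁷)³ / 4.283×10¹³).
r³/μ = 4.224×10⁷ s², so T = 2π × 6.499×10³ = 4.084×10⁴ s.
Converting: 4.084×10⁴ s ÷ 86400 = 0.4726 days.

T ≈ 0.4726 days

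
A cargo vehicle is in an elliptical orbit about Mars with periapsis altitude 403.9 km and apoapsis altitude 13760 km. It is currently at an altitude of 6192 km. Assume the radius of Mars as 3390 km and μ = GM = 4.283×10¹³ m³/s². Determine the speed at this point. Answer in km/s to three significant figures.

v ≈ 2.20 km/s

r_p = 3390 + 403.9 = 3793.9 km = 3.7939×10⁶ m.
r_a = 3390 + 13760 = 17150 km = 1.7150×10⁷ m.
r = 3390 + 6192 = 9582.0 km = 9.582×10⁶ m.
Semi-major axis a = (r_p + r_a)/2 = 10472 km = 1.047×10⁷ m.
Vis-viva: v² = μ(2/r − 1/a) = 4.283×10¹³ × (2.087×10⁻⁷ − 9.549×10⁻⁸) = 4.850×10⁶ m²/s².
v = 2202 m/s = 2.202 km/s.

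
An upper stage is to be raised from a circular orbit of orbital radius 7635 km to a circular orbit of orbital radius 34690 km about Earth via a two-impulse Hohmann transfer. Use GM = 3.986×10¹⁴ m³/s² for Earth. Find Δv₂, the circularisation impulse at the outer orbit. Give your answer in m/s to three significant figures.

Δv ≈ 1350 m/s

r₁ = 7635 km = 7.635×10⁶ m.
r₂ = 34690 km = 3.469×10⁷ m.
Transfer ellipse a_t = (r₁ + r₂)/2 = 2.116×10⁷ m.
At r₁: circular v_c1 = √(μ/r₁) = 7225 m/s; transfer-perigee v_p = √[μ(2/r₁ − 1/a_t)] = 9251 m/s.
At r₂: circular v_c2 = √(μ/r₂) = 3390 m/s; transfer-apogee v_a = √[μ(2/r₂ − 1/a_t)] = 2036 m/s.
Δv₂ = v_c2 − v_a = 1354 m/s.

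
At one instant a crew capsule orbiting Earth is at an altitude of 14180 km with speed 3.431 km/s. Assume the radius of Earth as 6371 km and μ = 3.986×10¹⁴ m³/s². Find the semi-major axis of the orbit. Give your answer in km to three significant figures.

r = 6371 + 14180 = 20551 km = 2.055×10⁷ m.
Vis-viva rearranged: 1/a = 2/r − v²/μ = 9.732×10⁻⁸ − 2.953×10⁻⁸ = 6.779×10⁻⁸ m⁻¹.
a = 1.475×10⁷ m = 14752 km.

a ≈ 14800 km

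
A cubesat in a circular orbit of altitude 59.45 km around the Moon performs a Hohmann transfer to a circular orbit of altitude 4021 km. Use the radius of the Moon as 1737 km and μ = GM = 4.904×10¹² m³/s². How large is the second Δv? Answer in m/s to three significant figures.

Δv ≈ 286 m/s

r₁ = 1737 + 59.45 = 1796.5 km = 1.7964×10⁶ m.
r₂ = 1737 + 4021 = 5758.0 km = 5.7580×10⁶ m.
Transfer ellipse a_t = (r₁ + r₂)/2 = 3.777×10⁶ m.
At r₁: circular v_c1 = √(μ/r₁) = 1652 m/s; transfer-perilune v_p = √[μ(2/r₁ − 1/a_t)] = 2040 m/s.
At r₂: circular v_c2 = √(μ/r₂) = 922.9 m/s; transfer-apolune v_a = √[μ(2/r₂ − 1/a_t)] = 636.4 m/s.
Δv₂ = v_c2 − v_a = 286.4 m/s.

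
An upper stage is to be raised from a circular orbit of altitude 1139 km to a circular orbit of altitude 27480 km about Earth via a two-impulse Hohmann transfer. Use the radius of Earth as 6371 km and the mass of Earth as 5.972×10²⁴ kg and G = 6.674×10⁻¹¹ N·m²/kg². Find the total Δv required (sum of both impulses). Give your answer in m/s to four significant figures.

Δv_total ≈ 3399 m/s

μ = GM = 6.674×10⁻¹¹ × 5.972×10²⁴ = 3.986×10¹⁴ m³/s².
r₁ = 6371 + 1139 = 7510.0 km = 7.5100×10⁶ m.
r₂ = 6371 + 27480 = 33851 km = 3.3851×10⁷ m.
Transfer ellipse a_t = (r₁ + r₂)/2 = 2.068×10⁷ m.
At r₁: circular v_c1 = √(μ/r₁) = 7285 m/s; transfer-perigee v_p = √[μ(2/r₁ − 1/a_t)] = 9320 m/s.
Δv₁ = v_p − v_c1 = 2035 m/s.
At r₂: circular v_c2 = √(μ/r₂) = 3431 m/s; transfer-apogee v_a = √[μ(2/r₂ − 1/a_t)] = 2068 m/s.
Δv₂ = v_c2 − v_a = 1364 m/s.
Total Δv = Δv₁ + Δv₂ = 3399 m/s.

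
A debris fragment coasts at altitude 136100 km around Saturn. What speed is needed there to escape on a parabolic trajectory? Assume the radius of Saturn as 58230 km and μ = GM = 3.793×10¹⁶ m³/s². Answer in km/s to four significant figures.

r = 58230 + 136100 = 194330 km = 1.9433×10⁸ m.
Escape speed v_esc = √(2μ/r) = √(2 × 3.793×10¹⁶ / 1.943×10⁸) = √(3.904×10⁸) = 19760 m/s.
= 19.76 km/s.

v_esc ≈ 19.76 km/s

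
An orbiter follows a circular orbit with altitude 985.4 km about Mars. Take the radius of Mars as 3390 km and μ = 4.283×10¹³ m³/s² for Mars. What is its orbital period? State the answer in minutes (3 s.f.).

T ≈ 146 minutes

r = 3390 + 985.4 = 4375.4 km = 4.3754×10⁶ m.
Kepler's third law: T = 2π√(r³/μ) = 2π√((4.375×10⁶)³ / 4.283×10¹³).
r³/μ = 1.956×10⁶ s², so T = 2π × 1.398×10³ = 8.787×10³ s.
Converting: 8.787×10³ s ÷ 60.00 = 146.4 minutes.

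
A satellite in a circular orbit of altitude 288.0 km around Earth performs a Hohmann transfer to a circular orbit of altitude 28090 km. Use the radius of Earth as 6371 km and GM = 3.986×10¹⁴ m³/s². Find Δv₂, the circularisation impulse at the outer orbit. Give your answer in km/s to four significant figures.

Δv ≈ 1.465 km/s

r₁ = 6371 + 288.0 = 6659.0 km = 6.6590×10⁶ m.
r₂ = 6371 + 28090 = 34461 km = 3.4461×10⁷ m.
Transfer ellipse a_t = (r₁ + r₂)/2 = 2.056×10⁷ m.
At r₁: circular v_c1 = √(μ/r₁) = 7737 m/s; transfer-perigee v_p = √[μ(2/r₁ − 1/a_t)] = 10020 m/s.
At r₂: circular v_c2 = √(μ/r₂) = 3401 m/s; transfer-apogee v_a = √[μ(2/r₂ − 1/a_t)] = 1936 m/s.
Δv₂ = v_c2 − v_a = 1465 m/s.
= 1.465 km/s.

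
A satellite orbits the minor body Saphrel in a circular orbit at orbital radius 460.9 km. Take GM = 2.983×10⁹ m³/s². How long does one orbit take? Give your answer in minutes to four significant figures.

r = 460.9 km = 4.609×10⁵ m.
Kepler's third law: T = 2π√(r³/μ) = 2π√((4.609×10⁵)³ / 2.983×10⁹).
r³/μ = 3.282×10⁷ s², so T = 2π × 5.729×10³ = 3.600×10⁴ s.
Converting: 3.600×10⁴ s ÷ 60.00 = 599.9 minutes.

T ≈ 599.9 minutes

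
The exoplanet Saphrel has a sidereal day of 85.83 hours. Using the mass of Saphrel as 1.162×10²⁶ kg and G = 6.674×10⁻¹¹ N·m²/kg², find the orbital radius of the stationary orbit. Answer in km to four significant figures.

μ = GM = 6.674×10⁻¹¹ × 1.162×10²⁶ = 7.755×10¹⁵ m³/s².
T = 85.83 hours = 3.090×10⁵ s.
A synchronous orbit has period T, so by Kepler's third law a = (μT²/4π²)^(1/3).
μT²/4π² = 7.755×10¹⁵ × (3.090×10⁵)² / 39.48 = 1.875×10²⁵ m³.
a = 2.657×10⁸ m = 2.6569×10⁵ km.

r_sync ≈ 2.657×10⁵ km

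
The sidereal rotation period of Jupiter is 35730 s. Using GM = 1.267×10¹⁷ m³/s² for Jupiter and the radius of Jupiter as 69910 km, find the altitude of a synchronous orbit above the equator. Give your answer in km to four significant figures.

A synchronous orbit has period T, so by Kepler's third law a = (μT²/4π²)^(1/3).
μT²/4π² = 1.267×10¹⁷ × (3.573×10⁴)² / 39.48 = 4.097×10²⁴ m³.
a = 1.600×10⁸ m = 1.6002×10⁵ km.
Altitude h = a − R = 1.6002×10⁵ − 69910 = 90105 km.

h_sync ≈ 90110 km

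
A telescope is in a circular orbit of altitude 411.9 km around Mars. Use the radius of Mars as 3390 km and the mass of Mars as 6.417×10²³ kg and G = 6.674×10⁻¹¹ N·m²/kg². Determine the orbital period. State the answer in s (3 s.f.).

μ = GM = 6.674×10⁻¹¹ × 6.417×10²³ = 4.283×10¹³ m³/s².
r = 3390 + 411.9 = 3801.9 km = 3.8019×10⁶ m.
Kepler's third law: T = 2π√(r³/μ) = 2π√((3.802×10⁶)³ / 4.283×10¹³).
r³/μ = 1.283×10⁶ s², so T = 2π × 1.133×10³ = 7.117×10³ s.

T ≈ 7120 s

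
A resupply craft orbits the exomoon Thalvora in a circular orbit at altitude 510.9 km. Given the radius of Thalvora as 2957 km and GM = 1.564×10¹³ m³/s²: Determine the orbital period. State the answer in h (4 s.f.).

T ≈ 2.850 h

r = 2957 + 510.9 = 3467.9 km = 3.4679×10⁶ m.
Kepler's third law: T = 2π√(r³/μ) = 2π√((3.468×10⁶)³ / 1.564×10¹³).
r³/μ = 2.667×10⁶ s², so T = 2π × 1.633×10³ = 1.026×10⁴ s.
Converting: 1.026×10⁴ s ÷ 3600 = 2.850 h.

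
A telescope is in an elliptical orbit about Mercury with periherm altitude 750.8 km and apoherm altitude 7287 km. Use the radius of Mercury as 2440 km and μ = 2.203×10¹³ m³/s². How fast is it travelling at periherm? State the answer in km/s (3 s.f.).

r_p = 2440 + 750.8 = 3190.8 km = 3.1908×10⁶ m.
r_a = 2440 + 7287 = 9727.0 km = 9.7270×10⁶ m.
Semi-major axis a = (r_p + r_a)/2 = 6458.9 km = 6.459×10⁶ m.
Vis-viva: v² = μ(2/r − 1/a) = 2.203×10¹³ × (6.268×10⁻⁷ − 1.548×10⁻⁷) = 1.040×10⁷ m²/s².
v = 3225 m/s = 3.225 km/s.

v ≈ 3.22 km/s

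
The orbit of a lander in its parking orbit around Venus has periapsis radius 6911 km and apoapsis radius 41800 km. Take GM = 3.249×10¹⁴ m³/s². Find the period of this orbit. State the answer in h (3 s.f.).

Semi-major axis a = (r_p + r_a)/2 = (6911.0 + 41800)/2 = 24356 km = 2.436×10⁷ m.
By Kepler's third law T = 2π√(a³/μ) = 2π × 6.668×10³ = 4.190×10⁴ s.
= 11.64 h.

T ≈ 11.6 h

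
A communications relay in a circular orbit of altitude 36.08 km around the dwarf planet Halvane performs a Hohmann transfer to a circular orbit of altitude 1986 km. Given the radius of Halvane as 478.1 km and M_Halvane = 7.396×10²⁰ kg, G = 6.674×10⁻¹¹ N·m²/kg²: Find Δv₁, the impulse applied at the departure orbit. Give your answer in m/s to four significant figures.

μ = GM = 6.674×10⁻¹¹ × 7.396×10²⁰ = 4.936×10¹⁰ m³/s².
r₁ = 478.1 + 36.08 = 514.18 km = 5.1418×10⁵ m.
r₂ = 478.1 + 1986 = 2464.1 km = 2.4641×10⁶ m.
Transfer ellipse a_t = (r₁ + r₂)/2 = 1.489×10⁶ m.
At r₁: circular v_c1 = √(μ/r₁) = 309.8 m/s; transfer-periapsis v_p = √[μ(2/r₁ − 1/a_t)] = 398.6 m/s.
Δv₁ = v_p − v_c1 = 88.72 m/s.

Δv ≈ 88.72 m/s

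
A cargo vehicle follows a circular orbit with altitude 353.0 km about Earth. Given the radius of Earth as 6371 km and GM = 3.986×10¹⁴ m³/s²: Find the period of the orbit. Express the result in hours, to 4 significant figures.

T ≈ 1.524 hours

r = 6371 + 353.0 = 6724.0 km = 6.7240×10⁶ m.
Kepler's third law: T = 2π√(r³/μ) = 2π√((6.724×10⁶)³ / 3.986×10¹⁴).
r³/μ = 7.627×10⁵ s², so T = 2π × 8.733×10² = 5.487×10³ s.
Converting: 5.487×10³ s ÷ 3600 = 1.524 hours.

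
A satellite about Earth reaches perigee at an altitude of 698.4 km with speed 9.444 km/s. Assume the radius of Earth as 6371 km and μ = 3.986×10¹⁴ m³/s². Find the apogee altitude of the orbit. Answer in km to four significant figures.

apogee altitude ≈ 20370 km

r_p = 6371 + 698.4 = 7069.4 km = 7.069×10⁶ m.
Specific energy ε = v²/2 − μ/r = -1.179×10⁷ J/kg, so a = −μ/(2ε) = 1.691×10⁷ m.
The apsides satisfy r_p + r_a = 2a, so the apogee radius is 2a − r_p = 2.674×10⁷ m = 26741 km.
Apogee altitude = 26741 − 6371 = 20370 km.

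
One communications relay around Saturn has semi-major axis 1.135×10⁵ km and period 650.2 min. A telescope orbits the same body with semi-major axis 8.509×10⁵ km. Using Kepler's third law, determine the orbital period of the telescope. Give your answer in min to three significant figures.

Kepler's third law: T² ∝ a³, so T₂ = T₁ (a₂/a₁)^(3/2).
a₂/a₁ = 7.497, (a₂/a₁)^(3/2) = 20.53.
T₂ = 650.2 × 20.53 = 13350 min.

T₂ ≈ 13300 min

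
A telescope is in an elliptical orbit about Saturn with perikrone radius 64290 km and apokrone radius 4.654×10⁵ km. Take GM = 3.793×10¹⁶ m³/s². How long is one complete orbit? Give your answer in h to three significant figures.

Semi-major axis a = (r_p + r_a)/2 = (64290 + 4.6540×10⁵)/2 = 2.6484×10⁵ km = 2.648×10⁸ m.
By Kepler's third law T = 2π√(a³/μ) = 2π × 2.213×10⁴ = 1.391×10⁵ s.
= 38.63 h.

T ≈ 38.6 h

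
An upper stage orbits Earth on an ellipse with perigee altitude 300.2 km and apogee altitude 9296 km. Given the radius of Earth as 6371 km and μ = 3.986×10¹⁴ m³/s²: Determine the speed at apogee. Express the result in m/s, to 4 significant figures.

r_p = 6371 + 300.2 = 6671.2 km = 6.6712×10⁶ m.
r_a = 6371 + 9296 = 15667 km = 1.5667×10⁷ m.
Semi-major axis a = (r_p + r_a)/2 = 11169 km = 1.117×10⁷ m.
Vis-viva: v² = μ(2/r − 1/a) = 3.986×10¹⁴ × (1.277×10⁻⁷ − 8.953×10⁻⁸) = 1.520×10⁷ m²/s².
v = 3898 m/s.

v ≈ 3898 m/s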